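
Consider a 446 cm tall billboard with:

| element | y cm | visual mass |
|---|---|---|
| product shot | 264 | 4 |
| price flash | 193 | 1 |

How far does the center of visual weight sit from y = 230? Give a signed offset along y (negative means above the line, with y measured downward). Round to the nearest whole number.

≈ 20 cm

Σw = 4 + 1 = 5.
y-moment: 4·264 + 1·193 = 1249; centroid 1249/5 ≈ 249.80.
Against y = 230, that's 249.80 − 230 = 19.80.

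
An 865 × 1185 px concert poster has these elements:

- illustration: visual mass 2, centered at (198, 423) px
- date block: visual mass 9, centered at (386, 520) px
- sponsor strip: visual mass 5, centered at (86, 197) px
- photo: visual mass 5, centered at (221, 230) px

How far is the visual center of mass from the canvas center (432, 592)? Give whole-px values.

≈ 287 px

Σw = 2 + 9 + 5 + 5 = 21.
x: (2·198 + 9·386 + 5·86 + 5·221) / 21 = 5405 / 21 ≈ 257.38
y: (2·423 + 9·520 + 5·197 + 5·230) / 21 = 7661 / 21 ≈ 364.81
Relative to (432, 592): Δ = (-174.62, -227.19); |Δ| = √(-174.62² + -227.19²) ≈ 286.54.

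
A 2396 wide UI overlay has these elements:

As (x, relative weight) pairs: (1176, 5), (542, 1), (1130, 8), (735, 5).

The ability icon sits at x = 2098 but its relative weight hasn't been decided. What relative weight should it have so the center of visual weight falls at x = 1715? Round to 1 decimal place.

w ≈ 35.1

Known weights sum to 5 + 1 + 8 + 5 = 19; their moment is 5·1176 + 1·542 + 8·1130 + 5·735 = 19137.
Set Σw·x/Σw = 1715: (19137 + 2098w) = 1715·(19 + w).
Solving: w = (1715·19 − 19137) / (2098 − 1715) = 13448 / 383 ≈ 35.11.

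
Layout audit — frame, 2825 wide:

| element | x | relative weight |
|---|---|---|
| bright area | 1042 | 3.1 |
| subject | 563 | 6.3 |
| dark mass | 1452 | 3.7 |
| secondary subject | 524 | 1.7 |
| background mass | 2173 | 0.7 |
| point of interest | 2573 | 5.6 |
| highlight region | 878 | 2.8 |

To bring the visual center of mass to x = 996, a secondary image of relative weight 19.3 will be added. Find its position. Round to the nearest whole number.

New total weight: (3.1 + 6.3 + 3.7 + 1.7 + 0.7 + 5.6 + 2.8) + 19.3 = 43.2.
Along x: (31428.6 + 19.3·x) / 43.2 = 996 (existing moment 3.1·1042 + 6.3·563 + 3.7·1452 + 1.7·524 + 0.7·2173 + 5.6·2573 + 2.8·878 = 31428.6) ⇒ x = (43027.2 − 31428.6) / 19.3 ≈ 600.96.

x ≈ 601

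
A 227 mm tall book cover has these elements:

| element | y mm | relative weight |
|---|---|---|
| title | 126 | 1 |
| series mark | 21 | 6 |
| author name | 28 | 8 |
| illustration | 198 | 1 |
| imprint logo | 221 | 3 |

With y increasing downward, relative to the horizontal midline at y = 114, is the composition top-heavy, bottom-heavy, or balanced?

top-heavy

Σw = 1 + 6 + 8 + 1 + 3 = 19.
y-moment: 1·126 + 6·21 + 8·28 + 1·198 + 3·221 = 1337; centroid 1337/19 ≈ 70.37.
Since 70.4 is above (smaller y than) 114, the composition reads top-heavy.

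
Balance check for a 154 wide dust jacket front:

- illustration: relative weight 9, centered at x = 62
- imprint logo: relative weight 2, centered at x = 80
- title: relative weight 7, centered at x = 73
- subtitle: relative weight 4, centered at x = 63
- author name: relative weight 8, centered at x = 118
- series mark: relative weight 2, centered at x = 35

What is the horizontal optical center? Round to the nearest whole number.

x ≈ 78

Weights sum to 9 + 2 + 7 + 4 + 8 + 2 = 32.
x-moment: 9·62 + 2·80 + 7·73 + 4·63 + 8·118 + 2·35 = 2495; centroid 2495/32 ≈ 77.97.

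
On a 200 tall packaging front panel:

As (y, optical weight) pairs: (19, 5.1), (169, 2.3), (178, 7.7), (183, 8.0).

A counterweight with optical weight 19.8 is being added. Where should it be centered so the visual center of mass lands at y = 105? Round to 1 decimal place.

With the counterweight, Σw becomes 5.1 + 2.3 + 7.7 + 8.0 + 19.8 = 42.9.
Along y: (3320.2 + 19.8·y) / 42.9 = 105 (existing moment 5.1·19 + 2.3·169 + 7.7·178 + 8.0·183 = 3320.2) ⇒ y = (4504.5 − 3320.2) / 19.8 ≈ 59.81.

y ≈ 59.8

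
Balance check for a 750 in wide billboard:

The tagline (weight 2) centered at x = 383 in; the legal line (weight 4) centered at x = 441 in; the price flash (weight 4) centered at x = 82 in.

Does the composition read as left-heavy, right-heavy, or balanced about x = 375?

left-heavy

Σw = 2 + 4 + 4 = 10.
Σw·x = 2·383 + 4·441 + 4·82 = 2858, so x̄ = 2858/10 ≈ 285.80.
285.8 vs midline 375 → left-heavy.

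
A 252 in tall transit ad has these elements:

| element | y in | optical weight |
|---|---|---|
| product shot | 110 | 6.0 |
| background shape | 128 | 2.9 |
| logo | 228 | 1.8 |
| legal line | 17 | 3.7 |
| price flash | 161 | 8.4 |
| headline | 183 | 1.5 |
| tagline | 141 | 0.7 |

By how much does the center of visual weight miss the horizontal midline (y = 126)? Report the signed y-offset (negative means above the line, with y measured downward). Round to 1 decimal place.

≈ 3.2 in

Total weight = 6.0 + 2.9 + 1.8 + 3.7 + 8.4 + 1.5 + 0.7 = 25.0.
y: moment 3230.1 / weight 25.0 ≈ 129.20
Offset from y = 126: 129.20 − 126 ≈ 3.20.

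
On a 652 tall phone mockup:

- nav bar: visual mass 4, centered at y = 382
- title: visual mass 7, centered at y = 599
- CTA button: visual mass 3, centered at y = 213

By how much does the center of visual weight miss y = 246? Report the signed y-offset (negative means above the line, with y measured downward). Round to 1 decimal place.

≈ 208.3

Weights sum to 4 + 7 + 3 = 14.
y-moment: 4·382 + 7·599 + 3·213 = 6360; centroid 6360/14 ≈ 454.29.
Against y = 246, that's 454.29 − 246 = 208.29.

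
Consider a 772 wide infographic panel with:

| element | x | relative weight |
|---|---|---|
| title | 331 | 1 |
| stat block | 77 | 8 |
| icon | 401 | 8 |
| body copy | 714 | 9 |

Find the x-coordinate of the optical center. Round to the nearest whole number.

x ≈ 407

Total weight = 1 + 8 + 8 + 9 = 26.
x-moment: 1·331 + 8·77 + 8·401 + 9·714 = 10581; centroid 10581/26 ≈ 406.96.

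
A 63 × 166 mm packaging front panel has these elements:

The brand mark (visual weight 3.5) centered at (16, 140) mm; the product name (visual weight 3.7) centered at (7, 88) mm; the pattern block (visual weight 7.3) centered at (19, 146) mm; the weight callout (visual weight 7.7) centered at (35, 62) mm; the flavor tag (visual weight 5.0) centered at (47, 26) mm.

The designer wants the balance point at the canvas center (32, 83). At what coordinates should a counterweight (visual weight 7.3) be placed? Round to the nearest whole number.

(52, 51)

With the counterweight, Σw becomes 3.5 + 3.7 + 7.3 + 7.7 + 5.0 + 7.3 = 34.5.
x: target moment 34.5×32 = 1104.0; current 3.5·16 + 3.7·7 + 7.3·19 + 7.7·35 + 5.0·47 = 725.1; the counterweight supplies 378.9, so x = 378.9/7.3 ≈ 51.90.
y: target moment 34.5×83 = 2863.5; current 3.5·140 + 3.7·88 + 7.3·146 + 7.7·62 + 5.0·26 = 2488.8; the counterweight supplies 374.7, so y = 374.7/7.3 ≈ 51.33.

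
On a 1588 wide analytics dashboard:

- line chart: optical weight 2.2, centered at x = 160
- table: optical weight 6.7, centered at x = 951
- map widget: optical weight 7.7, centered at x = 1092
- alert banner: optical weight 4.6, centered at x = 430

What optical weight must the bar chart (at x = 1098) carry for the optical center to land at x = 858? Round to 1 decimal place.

w ≈ 4.5

Fixed elements: Σw = 2.2 + 6.7 + 7.7 + 4.6 = 21.2, Σw·x = 2.2·160 + 6.7·951 + 7.7·1092 + 4.6·430 = 17110.1.
For the centroid to hit 858: (17110.1 + w·1098) / (21.2 + w) = 858.
Rearranging, w·(1098 − 858) = 858·21.2 − 17110.1 = 1079.5, so w ≈ 1079.5/240 = 4.50.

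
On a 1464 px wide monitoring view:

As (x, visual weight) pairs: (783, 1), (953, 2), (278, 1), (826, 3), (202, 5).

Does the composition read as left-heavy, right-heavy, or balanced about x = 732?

Σw = 1 + 2 + 1 + 3 + 5 = 12.
Σw·x = 1·783 + 2·953 + 1·278 + 3·826 + 5·202 = 6455, so x̄ = 6455/12 ≈ 537.92.
537.9 lies left of the midline 732, so the layout is left-heavy.

left-heavy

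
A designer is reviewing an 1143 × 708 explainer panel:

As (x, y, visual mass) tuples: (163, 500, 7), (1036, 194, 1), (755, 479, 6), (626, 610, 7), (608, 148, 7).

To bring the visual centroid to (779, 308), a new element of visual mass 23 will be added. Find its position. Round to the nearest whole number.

(1060, 167)

After adding the new element, total weight = 7 + 1 + 6 + 7 + 7 + 23 = 51.
x: need Σw·x = 51·779 = 39729. Existing = 7·163 + 1·1036 + 6·755 + 7·626 + 7·608 = 15345. Remainder 24384 / 23 ≈ 1060.17.
y: need Σw·y = 51·308 = 15708. Existing = 7·500 + 1·194 + 6·479 + 7·610 + 7·148 = 11874. Remainder 3834 / 23 ≈ 166.70.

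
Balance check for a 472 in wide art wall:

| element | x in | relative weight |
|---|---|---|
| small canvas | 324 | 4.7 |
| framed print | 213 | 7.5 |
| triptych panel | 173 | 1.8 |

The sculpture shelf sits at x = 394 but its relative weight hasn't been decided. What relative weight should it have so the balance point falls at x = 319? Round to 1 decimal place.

Known weights sum to 4.7 + 7.5 + 1.8 = 14.0; their moment is 4.7·324 + 7.5·213 + 1.8·173 = 3431.7.
For the centroid to hit 319: (3431.7 + w·394) / (14.0 + w) = 319.
Rearranging, w·(394 − 319) = 319·14.0 − 3431.7 = 1034.3, so w ≈ 1034.3/75 = 13.79.

w ≈ 13.8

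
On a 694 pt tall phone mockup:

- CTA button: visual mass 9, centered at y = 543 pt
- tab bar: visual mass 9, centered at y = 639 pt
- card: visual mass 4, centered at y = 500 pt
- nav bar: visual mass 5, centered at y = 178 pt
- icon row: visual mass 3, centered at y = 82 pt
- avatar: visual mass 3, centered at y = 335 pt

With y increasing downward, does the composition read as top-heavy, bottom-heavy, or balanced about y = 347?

bottom-heavy

Σw = 9 + 9 + 4 + 5 + 3 + 3 = 33.
y: (9·543 + 9·639 + 4·500 + 5·178 + 3·82 + 3·335) / 33 = 14779 / 33 ≈ 447.85
447.8 vs midline 347 → bottom-heavy.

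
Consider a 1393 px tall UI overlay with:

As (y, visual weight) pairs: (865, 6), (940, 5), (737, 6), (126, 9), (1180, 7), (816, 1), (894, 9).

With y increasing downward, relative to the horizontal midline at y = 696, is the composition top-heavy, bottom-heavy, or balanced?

Weights sum to 6 + 5 + 6 + 9 + 7 + 1 + 9 = 43.
y: moment 32568 / weight 43 ≈ 757.40
Since 757.4 is below (larger y than) 696, the composition reads bottom-heavy.

bottom-heavy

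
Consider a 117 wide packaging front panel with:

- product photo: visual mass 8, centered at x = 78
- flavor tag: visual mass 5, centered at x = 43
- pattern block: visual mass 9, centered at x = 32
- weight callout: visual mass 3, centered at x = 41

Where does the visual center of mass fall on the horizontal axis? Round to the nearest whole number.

x ≈ 50

Σw = 8 + 5 + 9 + 3 = 25.
x: (8·78 + 5·43 + 9·32 + 3·41) / 25 = 1250 / 25 ≈ 50.00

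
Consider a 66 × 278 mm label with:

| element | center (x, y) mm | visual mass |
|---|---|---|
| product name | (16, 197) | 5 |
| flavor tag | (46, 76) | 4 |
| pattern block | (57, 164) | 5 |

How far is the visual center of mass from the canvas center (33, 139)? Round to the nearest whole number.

Σw = 5 + 4 + 5 = 14.
Σw·x = 5·16 + 4·46 + 5·57 = 549, so x̄ = 549/14 ≈ 39.21.
Σw·y = 5·197 + 4·76 + 5·164 = 2109, so ȳ = 2109/14 ≈ 150.64.
Relative to (33, 139): Δ = (6.21, 11.64); |Δ| = √(6.21² + 11.64²) ≈ 13.20.

≈ 13 mm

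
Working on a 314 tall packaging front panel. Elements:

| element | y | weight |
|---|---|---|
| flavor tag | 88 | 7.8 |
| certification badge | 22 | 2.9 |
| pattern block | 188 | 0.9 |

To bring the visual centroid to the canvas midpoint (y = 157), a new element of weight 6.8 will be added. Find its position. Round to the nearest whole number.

y ≈ 290

With the new element, Σw becomes 7.8 + 2.9 + 0.9 + 6.8 = 18.4.
y: need Σw·y = 18.4·157 = 2888.8. Existing = 7.8·88 + 2.9·22 + 0.9·188 = 919.4. Remainder 1969.4 / 6.8 ≈ 289.62.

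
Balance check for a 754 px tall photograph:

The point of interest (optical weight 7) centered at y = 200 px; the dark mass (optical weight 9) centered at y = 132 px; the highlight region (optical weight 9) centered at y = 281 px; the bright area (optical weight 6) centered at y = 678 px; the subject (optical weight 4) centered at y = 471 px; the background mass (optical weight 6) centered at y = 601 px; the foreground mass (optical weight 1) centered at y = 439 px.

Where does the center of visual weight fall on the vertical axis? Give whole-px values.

y ≈ 360

Σw = 7 + 9 + 9 + 6 + 4 + 6 + 1 = 42.
y: (7·200 + 9·132 + 9·281 + 6·678 + 4·471 + 6·601 + 1·439) / 42 = 15114 / 42 ≈ 359.86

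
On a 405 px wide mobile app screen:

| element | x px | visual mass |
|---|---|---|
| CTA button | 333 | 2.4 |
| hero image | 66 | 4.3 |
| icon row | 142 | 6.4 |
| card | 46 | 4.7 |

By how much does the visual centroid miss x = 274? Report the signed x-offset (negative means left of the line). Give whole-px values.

≈ -150 px

Weights sum to 2.4 + 4.3 + 6.4 + 4.7 = 17.8.
x-moment: 2.4·333 + 4.3·66 + 6.4·142 + 4.7·46 = 2208.0; centroid 2208.0/17.8 ≈ 124.04.
Offset from x = 274: 124.04 − 274 ≈ -149.96.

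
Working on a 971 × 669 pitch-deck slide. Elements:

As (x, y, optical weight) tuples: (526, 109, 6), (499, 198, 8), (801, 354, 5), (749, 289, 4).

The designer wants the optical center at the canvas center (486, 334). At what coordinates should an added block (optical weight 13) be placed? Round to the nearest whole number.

New total weight: (6 + 8 + 5 + 4) + 13 = 36.
x: target moment 36×486 = 17496; current 6·526 + 8·499 + 5·801 + 4·749 = 14149; the added block supplies 3347, so x = 3347/13 ≈ 257.46.
y: target moment 36×334 = 12024; current 6·109 + 8·198 + 5·354 + 4·289 = 5164; the added block supplies 6860, so y = 6860/13 ≈ 527.69.

(257, 528)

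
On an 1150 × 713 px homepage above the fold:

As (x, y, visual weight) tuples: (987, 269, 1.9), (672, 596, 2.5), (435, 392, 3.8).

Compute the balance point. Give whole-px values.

Σw = 1.9 + 2.5 + 3.8 = 8.2.
x: (1.9·987 + 2.5·672 + 3.8·435) / 8.2 = 5208.3 / 8.2 ≈ 635.16
y: (1.9·269 + 2.5·596 + 3.8·392) / 8.2 = 3490.7 / 8.2 ≈ 425.70

(635, 426)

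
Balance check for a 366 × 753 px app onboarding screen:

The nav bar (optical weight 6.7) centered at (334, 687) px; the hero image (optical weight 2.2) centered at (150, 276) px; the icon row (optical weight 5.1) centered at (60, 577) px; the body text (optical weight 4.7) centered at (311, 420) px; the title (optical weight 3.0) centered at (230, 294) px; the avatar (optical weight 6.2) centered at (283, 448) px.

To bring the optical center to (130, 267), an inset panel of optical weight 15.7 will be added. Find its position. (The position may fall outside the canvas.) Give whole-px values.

(-71, -137)

After adding the inset panel, total weight = 6.7 + 2.2 + 5.1 + 4.7 + 3.0 + 6.2 + 15.7 = 43.6.
x: need Σw·x = 43.6·130 = 5668.0. Existing = 6.7·334 + 2.2·150 + 5.1·60 + 4.7·311 + 3.0·230 + 6.2·283 = 6780.1. Remainder -1112.1 / 15.7 ≈ -70.83.
y: need Σw·y = 43.6·267 = 11641.2. Existing = 6.7·687 + 2.2·276 + 5.1·577 + 4.7·420 + 3.0·294 + 6.2·448 = 13786.4. Remainder -2145.2 / 15.7 ≈ -136.64.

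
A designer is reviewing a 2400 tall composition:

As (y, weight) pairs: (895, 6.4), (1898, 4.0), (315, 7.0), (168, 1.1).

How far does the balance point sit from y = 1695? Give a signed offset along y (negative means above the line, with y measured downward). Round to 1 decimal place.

≈ -845.8

Weights sum to 6.4 + 4.0 + 7.0 + 1.1 = 18.5.
y-moment: 6.4·895 + 4.0·1898 + 7.0·315 + 1.1·168 = 15709.8; centroid 15709.8/18.5 ≈ 849.18.
Difference: 849.18 − 1695 ≈ -845.82.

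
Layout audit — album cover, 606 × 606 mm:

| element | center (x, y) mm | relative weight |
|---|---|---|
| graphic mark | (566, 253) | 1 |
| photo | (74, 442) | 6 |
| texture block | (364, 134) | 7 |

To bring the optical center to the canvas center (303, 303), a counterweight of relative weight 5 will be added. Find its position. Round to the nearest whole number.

(440, 383)

New total weight: (1 + 6 + 7) + 5 = 19.
x: target moment 19×303 = 5757; current 1·566 + 6·74 + 7·364 = 3558; the counterweight supplies 2199, so x = 2199/5 ≈ 439.80.
y: target moment 19×303 = 5757; current 1·253 + 6·442 + 7·134 = 3843; the counterweight supplies 1914, so y = 1914/5 ≈ 382.80.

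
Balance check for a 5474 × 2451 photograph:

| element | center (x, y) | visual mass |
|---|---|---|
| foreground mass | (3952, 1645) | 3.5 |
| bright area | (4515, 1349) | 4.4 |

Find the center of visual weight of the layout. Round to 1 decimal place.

Σw = 3.5 + 4.4 = 7.9.
x: (3.5·3952 + 4.4·4515) / 7.9 = 33698.0 / 7.9 ≈ 4265.57
y: (3.5·1645 + 4.4·1349) / 7.9 = 11693.1 / 7.9 ≈ 1480.14

(4265.6, 1480.1)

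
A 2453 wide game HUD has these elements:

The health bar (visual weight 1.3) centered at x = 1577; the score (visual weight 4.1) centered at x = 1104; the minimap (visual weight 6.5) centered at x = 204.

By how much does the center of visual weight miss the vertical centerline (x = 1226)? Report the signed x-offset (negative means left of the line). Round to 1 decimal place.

Total weight = 1.3 + 4.1 + 6.5 = 11.9.
x-moment: 1.3·1577 + 4.1·1104 + 6.5·204 = 7902.5; centroid 7902.5/11.9 ≈ 664.08.
Difference: 664.08 − 1226 ≈ -561.92.

≈ -561.9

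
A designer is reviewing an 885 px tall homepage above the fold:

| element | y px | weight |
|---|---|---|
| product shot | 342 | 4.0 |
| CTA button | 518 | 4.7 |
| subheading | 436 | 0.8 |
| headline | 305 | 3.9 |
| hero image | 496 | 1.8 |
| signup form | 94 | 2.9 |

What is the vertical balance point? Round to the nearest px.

Σw = 4.0 + 4.7 + 0.8 + 3.9 + 1.8 + 2.9 = 18.1.
y: moment 6506.3 / weight 18.1 ≈ 359.46

y ≈ 359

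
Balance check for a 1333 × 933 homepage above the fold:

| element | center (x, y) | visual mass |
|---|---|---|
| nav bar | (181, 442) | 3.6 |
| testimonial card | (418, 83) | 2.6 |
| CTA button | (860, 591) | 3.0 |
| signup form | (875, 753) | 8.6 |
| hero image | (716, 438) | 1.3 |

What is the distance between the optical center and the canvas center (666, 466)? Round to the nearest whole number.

≈ 90

Weights sum to 3.6 + 2.6 + 3.0 + 8.6 + 1.3 = 19.1.
x: (3.6·181 + 2.6·418 + 3.0·860 + 8.6·875 + 1.3·716) / 19.1 = 12774.2 / 19.1 ≈ 668.81
y: (3.6·442 + 2.6·83 + 3.0·591 + 8.6·753 + 1.3·438) / 19.1 = 10625.2 / 19.1 ≈ 556.29
Offset from (666, 466): Δx ≈ 2.81, Δy ≈ 90.29; distance = √(Δx² + Δy²) ≈ 90.34.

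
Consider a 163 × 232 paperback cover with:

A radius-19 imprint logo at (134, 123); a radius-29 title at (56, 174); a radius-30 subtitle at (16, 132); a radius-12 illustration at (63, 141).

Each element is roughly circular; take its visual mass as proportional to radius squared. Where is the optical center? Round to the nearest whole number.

(53, 147)

Weights ∝ r²: imprint logo 19² = 361, title 29² = 841, subtitle 30² = 900, illustration 12² = 144; Σw = 2246.
x: (361·134 + 841·56 + 900·16 + 144·63) / 2246 = 118942 / 2246 ≈ 52.96
y: (361·123 + 841·174 + 900·132 + 144·141) / 2246 = 329841 / 2246 ≈ 146.86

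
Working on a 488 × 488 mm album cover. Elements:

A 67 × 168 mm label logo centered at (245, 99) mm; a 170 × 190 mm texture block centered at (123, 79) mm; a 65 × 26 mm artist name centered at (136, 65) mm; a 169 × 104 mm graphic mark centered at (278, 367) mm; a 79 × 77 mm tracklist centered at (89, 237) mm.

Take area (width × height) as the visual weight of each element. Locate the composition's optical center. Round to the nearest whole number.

(180, 169)

Areas → weights: label logo 67·168 = 11256, texture block 170·190 = 32300, artist name 65·26 = 1690, graphic mark 169·104 = 17576, tracklist 79·77 = 6083; Σw = 68905.
x-moment: 11256·245 + 32300·123 + 1690·136 + 17576·278 + 6083·89 = 12387975; centroid 12387975/68905 ≈ 179.78.
y-moment: 11256·99 + 32300·79 + 1690·65 + 17576·367 + 6083·237 = 11667957; centroid 11667957/68905 ≈ 169.33.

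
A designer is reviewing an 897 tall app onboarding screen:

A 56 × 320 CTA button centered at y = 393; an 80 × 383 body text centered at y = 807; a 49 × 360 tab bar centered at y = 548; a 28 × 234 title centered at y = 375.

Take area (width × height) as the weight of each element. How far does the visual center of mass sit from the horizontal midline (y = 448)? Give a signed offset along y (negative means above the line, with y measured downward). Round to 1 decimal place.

Areas → weights: CTA button 56·320 = 17920, body text 80·383 = 30640, tab bar 49·360 = 17640, title 28·234 = 6552; Σw = 72752.
y-moment: 17920·393 + 30640·807 + 17640·548 + 6552·375 = 43892760; centroid 43892760/72752 ≈ 603.32.
Against y = 448, that's 603.32 − 448 = 155.32.

≈ 155.3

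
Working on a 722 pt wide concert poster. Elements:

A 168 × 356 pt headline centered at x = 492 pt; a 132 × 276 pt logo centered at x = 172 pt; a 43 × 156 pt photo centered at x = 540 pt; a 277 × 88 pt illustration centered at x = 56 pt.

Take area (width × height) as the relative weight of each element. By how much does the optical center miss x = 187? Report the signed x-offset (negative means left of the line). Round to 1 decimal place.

Areas → weights: headline 168·356 = 59808, logo 132·276 = 36432, photo 43·156 = 6708, illustration 277·88 = 24376; Σw = 127324.
x-moment: 59808·492 + 36432·172 + 6708·540 + 24376·56 = 40679216; centroid 40679216/127324 ≈ 319.49.
Difference: 319.49 − 187 ≈ 132.49.

≈ 132.5 pt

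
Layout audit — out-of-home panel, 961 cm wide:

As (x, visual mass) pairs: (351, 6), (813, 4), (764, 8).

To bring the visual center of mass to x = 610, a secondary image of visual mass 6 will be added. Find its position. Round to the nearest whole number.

New total weight: (6 + 4 + 8) + 6 = 24.
Along x: (11470 + 6·x) / 24 = 610 (existing moment 6·351 + 4·813 + 8·764 = 11470) ⇒ x = (14640 − 11470) / 6 ≈ 528.33.

x ≈ 528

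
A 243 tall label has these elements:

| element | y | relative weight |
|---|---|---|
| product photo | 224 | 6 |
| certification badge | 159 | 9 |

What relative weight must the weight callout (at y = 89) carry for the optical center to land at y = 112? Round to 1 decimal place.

Known weights sum to 6 + 9 = 15; their moment is 6·224 + 9·159 = 2775.
Set Σw·y/Σw = 112: (2775 + 89w) = 112·(15 + w).
Rearranging, w·(89 − 112) = 112·15 − 2775 = -1095, so w ≈ -1095/-23 = 47.61.

w ≈ 47.6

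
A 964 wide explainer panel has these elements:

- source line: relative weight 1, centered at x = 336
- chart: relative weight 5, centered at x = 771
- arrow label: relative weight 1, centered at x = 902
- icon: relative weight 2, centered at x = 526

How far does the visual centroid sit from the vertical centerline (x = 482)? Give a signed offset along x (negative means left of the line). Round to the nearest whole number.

≈ 201

Σw = 1 + 5 + 1 + 2 = 9.
x: (1·336 + 5·771 + 1·902 + 2·526) / 9 = 6145 / 9 ≈ 682.78
Offset from x = 482: 682.78 − 482 ≈ 200.78.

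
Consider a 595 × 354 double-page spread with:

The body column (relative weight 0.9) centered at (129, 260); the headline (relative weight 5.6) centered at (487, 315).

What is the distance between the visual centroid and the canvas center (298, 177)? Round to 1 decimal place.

Total weight = 0.9 + 5.6 = 6.5.
Σw·x = 0.9·129 + 5.6·487 = 2843.3, so x̄ = 2843.3/6.5 ≈ 437.43.
Σw·y = 0.9·260 + 5.6·315 = 1998.0, so ȳ = 1998.0/6.5 ≈ 307.38.
From (298, 177): dx = 139.43, dy = 130.38, so the distance is √(dx²+dy²) ≈ 190.90.

≈ 190.9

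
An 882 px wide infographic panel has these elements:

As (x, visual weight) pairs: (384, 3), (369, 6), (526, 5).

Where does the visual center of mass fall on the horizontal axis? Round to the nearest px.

x ≈ 428

Weights sum to 3 + 6 + 5 = 14.
Σw·x = 3·384 + 6·369 + 5·526 = 5996, so x̄ = 5996/14 ≈ 428.29.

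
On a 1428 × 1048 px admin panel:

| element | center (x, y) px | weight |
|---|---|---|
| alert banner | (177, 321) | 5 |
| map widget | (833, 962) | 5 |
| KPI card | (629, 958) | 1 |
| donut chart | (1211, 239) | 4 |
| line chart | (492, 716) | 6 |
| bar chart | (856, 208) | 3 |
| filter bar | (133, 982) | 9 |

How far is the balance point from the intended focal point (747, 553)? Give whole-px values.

≈ 253 px

Σw = 5 + 5 + 1 + 4 + 6 + 3 + 9 = 33.
x-moment: 5·177 + 5·833 + 1·629 + 4·1211 + 6·492 + 3·856 + 9·133 = 17240; centroid 17240/33 ≈ 522.42.
y-moment: 5·321 + 5·962 + 1·958 + 4·239 + 6·716 + 3·208 + 9·982 = 22087; centroid 22087/33 ≈ 669.30.
From (747, 553): dx = -224.58, dy = 116.30, so the distance is √(dx²+dy²) ≈ 252.90.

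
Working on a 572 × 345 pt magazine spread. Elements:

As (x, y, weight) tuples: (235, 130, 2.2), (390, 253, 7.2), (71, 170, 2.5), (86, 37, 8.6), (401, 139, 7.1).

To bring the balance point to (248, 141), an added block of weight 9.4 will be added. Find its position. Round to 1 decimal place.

After adding the added block, total weight = 2.2 + 7.2 + 2.5 + 8.6 + 7.1 + 9.4 = 37.0.
x: target moment 37.0×248 = 9176.0; current 2.2·235 + 7.2·390 + 2.5·71 + 8.6·86 + 7.1·401 = 7089.2; the added block supplies 2086.8, so x = 2086.8/9.4 ≈ 222.00.
y: target moment 37.0×141 = 5217.0; current 2.2·130 + 7.2·253 + 2.5·170 + 8.6·37 + 7.1·139 = 3837.7; the added block supplies 1379.3, so y = 1379.3/9.4 ≈ 146.73.

(222.0, 146.7)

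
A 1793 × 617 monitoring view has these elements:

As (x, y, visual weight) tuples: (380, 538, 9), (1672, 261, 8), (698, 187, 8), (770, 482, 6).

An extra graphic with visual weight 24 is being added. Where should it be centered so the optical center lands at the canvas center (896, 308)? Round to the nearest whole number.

(928, 234)

New total weight: (9 + 8 + 8 + 6) + 24 = 55.
Along x: (27000 + 24·x) / 55 = 896 (existing moment 9·380 + 8·1672 + 8·698 + 6·770 = 27000) ⇒ x = (49280 − 27000) / 24 ≈ 928.33.
Along y: (11318 + 24·y) / 55 = 308 (existing moment 9·538 + 8·261 + 8·187 + 6·482 = 11318) ⇒ y = (16940 − 11318) / 24 ≈ 234.25.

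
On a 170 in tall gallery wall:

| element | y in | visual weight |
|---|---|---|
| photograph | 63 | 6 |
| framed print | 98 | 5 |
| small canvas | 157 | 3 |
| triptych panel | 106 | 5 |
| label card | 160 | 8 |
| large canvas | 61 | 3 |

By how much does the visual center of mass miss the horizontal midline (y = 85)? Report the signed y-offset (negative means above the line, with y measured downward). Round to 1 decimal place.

≈ 26.1 in

Weights sum to 6 + 5 + 3 + 5 + 8 + 3 = 30.
Σw·y = 3332; ȳ = 3332/30 ≈ 111.07.
Offset from y = 85: 111.07 − 85 ≈ 26.07.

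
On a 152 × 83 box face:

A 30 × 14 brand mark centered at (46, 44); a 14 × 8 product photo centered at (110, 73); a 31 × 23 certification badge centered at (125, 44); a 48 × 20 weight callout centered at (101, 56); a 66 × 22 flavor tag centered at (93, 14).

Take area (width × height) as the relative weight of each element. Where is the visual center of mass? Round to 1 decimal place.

(96.5, 36.1)

Areas → weights: brand mark 30·14 = 420, product photo 14·8 = 112, certification badge 31·23 = 713, weight callout 48·20 = 960, flavor tag 66·22 = 1452; Σw = 3657.
Σw·x = 420·46 + 112·110 + 713·125 + 960·101 + 1452·93 = 352761, so x̄ = 352761/3657 ≈ 96.46.
Σw·y = 420·44 + 112·73 + 713·44 + 960·56 + 1452·14 = 132116, so ȳ = 132116/3657 ≈ 36.13.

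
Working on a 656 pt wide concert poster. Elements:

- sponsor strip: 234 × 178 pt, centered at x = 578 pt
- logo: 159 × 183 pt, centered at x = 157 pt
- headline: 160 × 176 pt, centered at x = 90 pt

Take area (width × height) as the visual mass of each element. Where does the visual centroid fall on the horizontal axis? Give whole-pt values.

x ≈ 315

Areas → weights: sponsor strip 234·178 = 41652, logo 159·183 = 29097, headline 160·176 = 28160; Σw = 98909.
x-moment: 41652·578 + 29097·157 + 28160·90 = 31177485; centroid 31177485/98909 ≈ 315.21.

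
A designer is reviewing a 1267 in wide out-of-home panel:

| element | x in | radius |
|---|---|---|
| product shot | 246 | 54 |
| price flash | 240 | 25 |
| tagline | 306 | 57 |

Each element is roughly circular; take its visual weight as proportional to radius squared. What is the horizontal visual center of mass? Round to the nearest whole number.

x ≈ 274

r² weights: product shot 54² = 2916, price flash 25² = 625, tagline 57² = 3249. Total = 6790.
Σw·x = 2916·246 + 625·240 + 3249·306 = 1861530, so x̄ = 1861530/6790 ≈ 274.16.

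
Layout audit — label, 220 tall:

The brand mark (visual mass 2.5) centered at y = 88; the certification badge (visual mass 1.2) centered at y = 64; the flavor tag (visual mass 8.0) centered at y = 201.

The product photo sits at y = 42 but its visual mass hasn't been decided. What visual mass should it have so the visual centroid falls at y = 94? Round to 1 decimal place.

w ≈ 15.5

Existing Σw = 11.7 (2.5 + 1.2 + 8.0); existing moment 2.5·88 + 1.2·64 + 8.0·201 = 1904.8.
For the centroid to hit 94: (1904.8 + w·42) / (11.7 + w) = 94.
Rearranging, w·(42 − 94) = 94·11.7 − 1904.8 = -805.0, so w ≈ -805.0/-52 = 15.48.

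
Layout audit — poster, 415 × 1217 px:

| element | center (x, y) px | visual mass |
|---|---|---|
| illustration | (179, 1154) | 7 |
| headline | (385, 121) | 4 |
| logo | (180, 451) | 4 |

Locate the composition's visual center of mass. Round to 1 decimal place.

Weights sum to 7 + 4 + 4 = 15.
x-moment: 7·179 + 4·385 + 4·180 = 3513; centroid 3513/15 ≈ 234.20.
y-moment: 7·1154 + 4·121 + 4·451 = 10366; centroid 10366/15 ≈ 691.07.

(234.2, 691.1)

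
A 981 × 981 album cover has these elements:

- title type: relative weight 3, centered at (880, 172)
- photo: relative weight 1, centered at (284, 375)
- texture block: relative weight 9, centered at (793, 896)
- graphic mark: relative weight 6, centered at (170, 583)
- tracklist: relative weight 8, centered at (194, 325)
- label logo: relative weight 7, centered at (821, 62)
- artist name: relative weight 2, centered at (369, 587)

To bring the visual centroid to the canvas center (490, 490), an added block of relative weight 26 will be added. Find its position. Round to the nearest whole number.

(433, 528)

New total weight: (3 + 1 + 9 + 6 + 8 + 7 + 2) + 26 = 62.
Along x: (19118 + 26·x) / 62 = 490 (existing moment 3·880 + 1·284 + 9·793 + 6·170 + 8·194 + 7·821 + 2·369 = 19118) ⇒ x = (30380 − 19118) / 26 ≈ 433.15.
Along y: (16661 + 26·y) / 62 = 490 (existing moment 3·172 + 1·375 + 9·896 + 6·583 + 8·325 + 7·62 + 2·587 = 16661) ⇒ y = (30380 − 16661) / 26 ≈ 527.65.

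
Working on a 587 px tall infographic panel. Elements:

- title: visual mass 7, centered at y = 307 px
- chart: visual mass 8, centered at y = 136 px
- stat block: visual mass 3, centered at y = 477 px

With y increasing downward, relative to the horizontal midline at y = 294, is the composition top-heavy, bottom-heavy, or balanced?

top-heavy

Total weight = 7 + 8 + 3 = 18.
Σw·y = 7·307 + 8·136 + 3·477 = 4668, so ȳ = 4668/18 ≈ 259.33.
259.3 vs midline 294 → top-heavy.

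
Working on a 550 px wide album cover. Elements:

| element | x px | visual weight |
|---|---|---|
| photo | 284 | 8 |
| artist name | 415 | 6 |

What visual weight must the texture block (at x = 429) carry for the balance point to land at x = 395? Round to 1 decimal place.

w ≈ 22.6

Fixed elements: Σw = 8 + 6 = 14, Σw·x = 8·284 + 6·415 = 4762.
Balance at x = 395 requires (4762 + w·429) / (14 + w) = 395.
So w = (395·14 − 4762)/(429 − 395) = 768/34 ≈ 22.59.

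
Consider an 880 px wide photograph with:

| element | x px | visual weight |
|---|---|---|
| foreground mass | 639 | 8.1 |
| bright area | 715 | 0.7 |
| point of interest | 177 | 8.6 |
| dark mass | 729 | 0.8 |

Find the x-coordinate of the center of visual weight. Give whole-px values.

Weights sum to 8.1 + 0.7 + 8.6 + 0.8 = 18.2.
x-moment: 8.1·639 + 0.7·715 + 8.6·177 + 0.8·729 = 7781.8; centroid 7781.8/18.2 ≈ 427.57.

x ≈ 428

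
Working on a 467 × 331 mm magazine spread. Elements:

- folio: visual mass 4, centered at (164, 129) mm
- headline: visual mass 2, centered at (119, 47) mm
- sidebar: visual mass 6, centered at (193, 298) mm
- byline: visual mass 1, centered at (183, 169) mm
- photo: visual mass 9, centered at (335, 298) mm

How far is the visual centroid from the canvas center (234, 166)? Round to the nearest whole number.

Weights sum to 4 + 2 + 6 + 1 + 9 = 22.
x: (4·164 + 2·119 + 6·193 + 1·183 + 9·335) / 22 = 5250 / 22 ≈ 238.64
y: (4·129 + 2·47 + 6·298 + 1·169 + 9·298) / 22 = 5249 / 22 ≈ 238.59
Offset from (234, 166): Δx ≈ 4.64, Δy ≈ 72.59; distance = √(Δx² + Δy²) ≈ 72.74.

≈ 73 mm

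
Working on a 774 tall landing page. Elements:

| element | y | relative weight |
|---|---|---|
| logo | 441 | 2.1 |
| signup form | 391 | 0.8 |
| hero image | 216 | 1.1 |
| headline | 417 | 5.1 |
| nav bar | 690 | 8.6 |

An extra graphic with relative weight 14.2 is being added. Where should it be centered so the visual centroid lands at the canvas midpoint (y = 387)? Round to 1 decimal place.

y ≈ 197.8

With the extra graphic, Σw becomes 2.1 + 0.8 + 1.1 + 5.1 + 8.6 + 14.2 = 31.9.
y: need Σw·y = 31.9·387 = 12345.3. Existing = 2.1·441 + 0.8·391 + 1.1·216 + 5.1·417 + 8.6·690 = 9537.2. Remainder 2808.1 / 14.2 ≈ 197.75.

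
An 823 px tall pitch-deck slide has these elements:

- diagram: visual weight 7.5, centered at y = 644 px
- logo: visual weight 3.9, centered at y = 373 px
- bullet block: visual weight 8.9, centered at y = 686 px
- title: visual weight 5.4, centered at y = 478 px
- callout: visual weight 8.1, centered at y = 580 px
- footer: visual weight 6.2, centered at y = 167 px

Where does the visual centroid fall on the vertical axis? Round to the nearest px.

Σw = 7.5 + 3.9 + 8.9 + 5.4 + 8.1 + 6.2 = 40.0.
y: moment 20704.7 / weight 40.0 ≈ 517.62

y ≈ 518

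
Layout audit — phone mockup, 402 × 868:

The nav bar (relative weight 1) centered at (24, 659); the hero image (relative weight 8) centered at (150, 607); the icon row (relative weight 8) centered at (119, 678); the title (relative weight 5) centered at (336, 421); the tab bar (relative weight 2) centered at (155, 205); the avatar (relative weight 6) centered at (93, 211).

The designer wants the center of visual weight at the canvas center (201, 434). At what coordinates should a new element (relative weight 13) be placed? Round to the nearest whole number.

With the new element, Σw becomes 1 + 8 + 8 + 5 + 2 + 6 + 13 = 43.
x: need Σw·x = 43·201 = 8643. Existing = 1·24 + 8·150 + 8·119 + 5·336 + 2·155 + 6·93 = 4724. Remainder 3919 / 13 ≈ 301.46.
y: need Σw·y = 43·434 = 18662. Existing = 1·659 + 8·607 + 8·678 + 5·421 + 2·205 + 6·211 = 14720. Remainder 3942 / 13 ≈ 303.23.

(301, 303)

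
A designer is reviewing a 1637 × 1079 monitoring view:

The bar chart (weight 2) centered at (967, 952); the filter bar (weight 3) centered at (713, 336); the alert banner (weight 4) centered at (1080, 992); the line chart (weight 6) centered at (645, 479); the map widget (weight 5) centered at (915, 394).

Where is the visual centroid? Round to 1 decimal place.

Total weight = 2 + 3 + 4 + 6 + 5 = 20.
x-moment: 2·967 + 3·713 + 4·1080 + 6·645 + 5·915 = 16838; centroid 16838/20 ≈ 841.90.
y-moment: 2·952 + 3·336 + 4·992 + 6·479 + 5·394 = 11724; centroid 11724/20 ≈ 586.20.

(841.9, 586.2)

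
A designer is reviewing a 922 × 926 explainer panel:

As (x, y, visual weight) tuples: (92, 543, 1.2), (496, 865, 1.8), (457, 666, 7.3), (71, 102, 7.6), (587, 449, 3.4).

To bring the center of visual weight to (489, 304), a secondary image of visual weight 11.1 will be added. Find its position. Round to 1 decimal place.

(808.0, 43.0)

After adding the secondary image, total weight = 1.2 + 1.8 + 7.3 + 7.6 + 3.4 + 11.1 = 32.4.
x: target moment 32.4×489 = 15843.6; current 1.2·92 + 1.8·496 + 7.3·457 + 7.6·71 + 3.4·587 = 6874.7; the secondary image supplies 8968.9, so x = 8968.9/11.1 ≈ 808.01.
y: target moment 32.4×304 = 9849.6; current 1.2·543 + 1.8·865 + 7.3·666 + 7.6·102 + 3.4·449 = 9372.2; the secondary image supplies 477.4, so y = 477.4/11.1 ≈ 43.01.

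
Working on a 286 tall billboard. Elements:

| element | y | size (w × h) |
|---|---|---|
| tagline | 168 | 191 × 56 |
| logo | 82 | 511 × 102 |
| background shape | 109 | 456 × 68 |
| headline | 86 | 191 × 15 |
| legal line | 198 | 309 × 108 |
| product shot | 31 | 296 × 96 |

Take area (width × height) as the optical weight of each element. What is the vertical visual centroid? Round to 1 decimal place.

Taking area as weight: tagline 191·56 = 10696, logo 511·102 = 52122, background shape 456·68 = 31008, headline 191·15 = 2865, legal line 309·108 = 33372, product shot 296·96 = 28416. Sum 158479.
Σw·y = 17185746; ȳ = 17185746/158479 ≈ 108.44.

y ≈ 108.4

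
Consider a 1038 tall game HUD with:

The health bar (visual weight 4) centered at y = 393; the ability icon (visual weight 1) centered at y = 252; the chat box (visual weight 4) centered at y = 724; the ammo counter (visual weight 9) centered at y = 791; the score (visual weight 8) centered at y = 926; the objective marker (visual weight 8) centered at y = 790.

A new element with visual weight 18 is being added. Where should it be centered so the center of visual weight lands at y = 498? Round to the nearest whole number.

With the new element, Σw becomes 4 + 1 + 4 + 9 + 8 + 8 + 18 = 52.
y: need Σw·y = 52·498 = 25896. Existing = 4·393 + 1·252 + 4·724 + 9·791 + 8·926 + 8·790 = 25567. Remainder 329 / 18 ≈ 18.28.

y ≈ 18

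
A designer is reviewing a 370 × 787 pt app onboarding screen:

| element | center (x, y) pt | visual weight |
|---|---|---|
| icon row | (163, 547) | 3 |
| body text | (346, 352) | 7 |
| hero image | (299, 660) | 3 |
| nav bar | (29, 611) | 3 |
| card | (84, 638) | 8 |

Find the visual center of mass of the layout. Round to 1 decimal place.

Weights sum to 3 + 7 + 3 + 3 + 8 = 24.
Σw·x = 3·163 + 7·346 + 3·299 + 3·29 + 8·84 = 4567, so x̄ = 4567/24 ≈ 190.29.
Σw·y = 3·547 + 7·352 + 3·660 + 3·611 + 8·638 = 13022, so ȳ = 13022/24 ≈ 542.58.

(190.3, 542.6)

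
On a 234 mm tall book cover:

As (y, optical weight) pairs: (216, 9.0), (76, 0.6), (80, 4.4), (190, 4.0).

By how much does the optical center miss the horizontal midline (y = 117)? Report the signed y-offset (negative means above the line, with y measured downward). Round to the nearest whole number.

Weights sum to 9.0 + 0.6 + 4.4 + 4.0 = 18.0.
Σw·y = 9.0·216 + 0.6·76 + 4.4·80 + 4.0·190 = 3101.6, so ȳ = 3101.6/18.0 ≈ 172.31.
Difference: 172.31 − 117 ≈ 55.31.

≈ 55 mm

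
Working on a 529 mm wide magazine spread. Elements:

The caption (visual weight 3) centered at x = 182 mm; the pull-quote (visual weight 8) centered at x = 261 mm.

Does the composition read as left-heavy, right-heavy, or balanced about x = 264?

Σw = 3 + 8 = 11.
x: (3·182 + 8·261) / 11 = 2634 / 11 ≈ 239.45
239.5 vs midline 264 → left-heavy.

left-heavy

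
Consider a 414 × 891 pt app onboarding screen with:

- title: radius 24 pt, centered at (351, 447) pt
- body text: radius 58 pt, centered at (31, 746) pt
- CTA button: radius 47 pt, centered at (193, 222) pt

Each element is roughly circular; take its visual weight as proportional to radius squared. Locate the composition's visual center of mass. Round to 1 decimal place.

Weights ∝ r²: title 24² = 576, body text 58² = 3364, CTA button 47² = 2209; Σw = 6149.
x: (576·351 + 3364·31 + 2209·193) / 6149 = 732797 / 6149 ≈ 119.17
y: (576·447 + 3364·746 + 2209·222) / 6149 = 3257414 / 6149 ≈ 529.75

(119.2, 529.7)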